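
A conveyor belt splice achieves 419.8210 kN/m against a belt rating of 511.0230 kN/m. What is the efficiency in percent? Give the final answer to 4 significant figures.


Eff = 419.8210 / 511.0230 * 100
Eff = 82.15 %


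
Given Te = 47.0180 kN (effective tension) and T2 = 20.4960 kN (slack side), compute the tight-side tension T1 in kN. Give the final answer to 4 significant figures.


T1 = Te + T2 = 47.0180 + 20.4960
T1 = 67.51 kN


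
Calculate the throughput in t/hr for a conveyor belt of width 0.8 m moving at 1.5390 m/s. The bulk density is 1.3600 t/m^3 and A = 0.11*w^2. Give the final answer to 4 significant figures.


A = 0.11 * 0.8^2 = 0.0704 m^2
C = 0.0704 * 1.5390 * 1.3600 * 3600
C = 530.5 t/hr


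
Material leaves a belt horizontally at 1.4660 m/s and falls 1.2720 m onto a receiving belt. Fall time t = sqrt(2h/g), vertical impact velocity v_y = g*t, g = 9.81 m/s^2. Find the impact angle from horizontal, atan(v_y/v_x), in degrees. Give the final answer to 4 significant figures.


t = sqrt(2*1.2720/9.81) = 0.509242 s
v_y = 9.81 * 0.509242 = 4.99566 m/s
angle = atan(4.99566 / 1.4660) = 73.65 deg


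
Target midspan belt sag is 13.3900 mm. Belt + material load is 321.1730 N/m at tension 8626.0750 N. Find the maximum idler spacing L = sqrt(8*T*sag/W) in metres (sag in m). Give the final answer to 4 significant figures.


sag = 13.3900/1000 = 0.013390 m
L = sqrt(8 * 8626.0750 * 0.013390 / 321.1730)
L = 1.696 m


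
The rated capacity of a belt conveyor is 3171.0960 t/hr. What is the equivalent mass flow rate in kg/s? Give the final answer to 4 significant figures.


m_dot = 3171.0960 * 1000 / 3600
m_dot = 880.9 kg/s


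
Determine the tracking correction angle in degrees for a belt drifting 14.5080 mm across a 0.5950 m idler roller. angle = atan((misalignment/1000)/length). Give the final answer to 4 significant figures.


misalign_m = 14.5080 / 1000 = 0.014508 m
angle = atan(0.014508 / 0.5950)
angle = 1.397 deg


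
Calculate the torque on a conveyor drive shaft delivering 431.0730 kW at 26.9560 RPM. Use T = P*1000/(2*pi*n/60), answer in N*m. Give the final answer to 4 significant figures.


omega = 2*pi*26.9560/60 = 2.82283 rad/s
T = 431.0730*1000 / 2.82283
T = 152700 N*m


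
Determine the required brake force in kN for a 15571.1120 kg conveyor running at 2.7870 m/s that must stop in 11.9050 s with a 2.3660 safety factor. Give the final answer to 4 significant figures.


F = 15571.1120 * 2.7870 / 11.9050 * 2.3660 / 1000
F = 8.625 kN


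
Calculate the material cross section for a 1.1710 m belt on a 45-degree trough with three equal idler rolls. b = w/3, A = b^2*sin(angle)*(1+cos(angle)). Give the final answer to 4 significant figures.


b = 1.1710/3 = 0.390333 m
A = 0.390333^2 * sin(45 deg) * (1 + cos(45 deg))
A = 0.1839 m^2


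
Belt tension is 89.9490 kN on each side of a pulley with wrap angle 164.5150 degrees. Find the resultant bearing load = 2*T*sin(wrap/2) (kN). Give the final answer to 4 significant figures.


F = 2 * 89.9490 * sin(164.5150/2 deg)
F = 178.3 kN


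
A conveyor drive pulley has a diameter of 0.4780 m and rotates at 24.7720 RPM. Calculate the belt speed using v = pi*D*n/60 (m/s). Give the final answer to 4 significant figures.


v = pi * 0.4780 * 24.7720 / 60
v = 0.6200 m/s


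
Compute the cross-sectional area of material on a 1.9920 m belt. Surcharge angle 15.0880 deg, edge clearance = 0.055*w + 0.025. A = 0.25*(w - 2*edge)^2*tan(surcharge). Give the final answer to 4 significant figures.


edge = 0.055*1.9920 + 0.025 = 0.13456 m
ew = 1.9920 - 2*0.13456 = 1.72288 m
A = 0.25 * 1.72288^2 * tan(15.0880 deg)
A = 0.2001 m^2


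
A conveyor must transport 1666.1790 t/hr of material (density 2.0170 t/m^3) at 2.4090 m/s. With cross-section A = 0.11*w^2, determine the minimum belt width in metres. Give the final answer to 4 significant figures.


A_req = 1666.1790 / (2.4090 * 2.0170 * 3600) = 0.0952525 m^2
w = sqrt(0.0952525 / 0.11)
w = 0.9306 m


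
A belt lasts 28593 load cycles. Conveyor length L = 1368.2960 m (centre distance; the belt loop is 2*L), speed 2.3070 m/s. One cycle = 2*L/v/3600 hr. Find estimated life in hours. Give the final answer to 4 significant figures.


cycle_time = 2 * 1368.2960 / 2.3070 / 3600 = 0.329503 hr
life = 28593 * 0.329503 = 9421 hours


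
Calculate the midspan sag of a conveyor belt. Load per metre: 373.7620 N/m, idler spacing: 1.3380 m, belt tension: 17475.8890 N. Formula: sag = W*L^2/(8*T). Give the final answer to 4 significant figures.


sag = 373.7620 * 1.3380^2 / (8 * 17475.8890)
sag = 0.004786 m


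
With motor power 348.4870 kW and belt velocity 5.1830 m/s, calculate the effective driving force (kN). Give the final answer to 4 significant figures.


Te = P / v = 348.4870 / 5.1830
Te = 67.24 kN


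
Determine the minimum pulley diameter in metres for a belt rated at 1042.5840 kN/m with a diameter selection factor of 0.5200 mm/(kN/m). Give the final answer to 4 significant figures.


D = 1042.5840 * 0.5200 / 1000
D = 0.5421 m


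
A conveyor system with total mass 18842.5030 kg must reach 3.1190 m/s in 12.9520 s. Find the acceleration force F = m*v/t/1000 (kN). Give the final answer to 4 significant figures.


F = 18842.5030 * 3.1190 / 12.9520 / 1000
F = 4.538 kN


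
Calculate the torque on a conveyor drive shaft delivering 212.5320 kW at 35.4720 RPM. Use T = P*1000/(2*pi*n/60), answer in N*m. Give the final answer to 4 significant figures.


omega = 2*pi*35.4720/60 = 3.71462 rad/s
T = 212.5320*1000 / 3.71462
T = 57220 N*m


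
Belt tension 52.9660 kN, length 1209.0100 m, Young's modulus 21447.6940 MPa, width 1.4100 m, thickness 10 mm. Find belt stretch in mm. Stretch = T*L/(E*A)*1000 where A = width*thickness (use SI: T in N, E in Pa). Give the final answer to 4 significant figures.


A = 1.4100 * 0.01 = 0.01410 m^2
Stretch = 52.9660*1000 * 1209.0100 / (21447.6940e6 * 0.01410) * 1000
Stretch = 211.8 mm


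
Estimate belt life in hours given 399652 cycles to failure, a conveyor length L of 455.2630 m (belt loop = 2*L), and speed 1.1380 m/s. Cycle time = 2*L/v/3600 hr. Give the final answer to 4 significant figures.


cycle_time = 2 * 455.2630 / 1.1380 / 3600 = 0.222253 hr
life = 399652 * 0.222253 = 88820 hours


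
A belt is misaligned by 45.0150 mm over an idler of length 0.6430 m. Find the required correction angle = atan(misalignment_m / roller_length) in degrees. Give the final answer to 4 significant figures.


misalign_m = 45.0150 / 1000 = 0.045015 m
angle = atan(0.045015 / 0.6430)
angle = 4.005 deg


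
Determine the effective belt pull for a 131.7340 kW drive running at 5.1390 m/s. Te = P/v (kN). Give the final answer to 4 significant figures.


Te = P / v = 131.7340 / 5.1390
Te = 25.63 kN


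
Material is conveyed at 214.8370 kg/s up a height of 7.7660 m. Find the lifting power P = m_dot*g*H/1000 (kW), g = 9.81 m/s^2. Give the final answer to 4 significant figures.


P = 214.8370 * 9.81 * 7.7660 / 1000
P = 16.37 kW


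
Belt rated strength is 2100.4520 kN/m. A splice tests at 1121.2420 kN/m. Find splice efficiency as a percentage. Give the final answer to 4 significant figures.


Eff = 1121.2420 / 2100.4520 * 100
Eff = 53.38 %


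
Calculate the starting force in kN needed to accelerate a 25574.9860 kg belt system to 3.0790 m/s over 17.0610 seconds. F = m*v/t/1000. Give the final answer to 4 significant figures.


F = 25574.9860 * 3.0790 / 17.0610 / 1000
F = 4.616 kN


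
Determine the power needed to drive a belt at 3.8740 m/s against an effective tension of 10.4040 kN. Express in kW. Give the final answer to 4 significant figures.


P = Te * v = 10.4040 * 3.8740
P = 40.31 kW


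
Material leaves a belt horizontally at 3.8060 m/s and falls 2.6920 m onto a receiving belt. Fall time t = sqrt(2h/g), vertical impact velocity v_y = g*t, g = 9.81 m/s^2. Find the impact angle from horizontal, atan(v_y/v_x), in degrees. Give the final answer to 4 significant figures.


t = sqrt(2*2.6920/9.81) = 0.740829 s
v_y = 9.81 * 0.740829 = 7.26753 m/s
angle = atan(7.26753 / 3.8060) = 62.36 deg


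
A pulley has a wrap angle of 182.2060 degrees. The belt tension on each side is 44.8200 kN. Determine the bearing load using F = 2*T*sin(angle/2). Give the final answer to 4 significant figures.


F = 2 * 44.8200 * sin(182.2060/2 deg)
F = 89.62 kN


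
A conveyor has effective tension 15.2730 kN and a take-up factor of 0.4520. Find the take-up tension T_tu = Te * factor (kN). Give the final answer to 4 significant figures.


T_tu = 15.2730 * 0.4520
T_tu = 6.903 kN


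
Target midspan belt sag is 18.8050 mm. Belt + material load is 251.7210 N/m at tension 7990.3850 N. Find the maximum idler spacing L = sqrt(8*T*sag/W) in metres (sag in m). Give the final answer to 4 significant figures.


sag = 18.8050/1000 = 0.018805 m
L = sqrt(8 * 7990.3850 * 0.018805 / 251.7210)
L = 2.185 m


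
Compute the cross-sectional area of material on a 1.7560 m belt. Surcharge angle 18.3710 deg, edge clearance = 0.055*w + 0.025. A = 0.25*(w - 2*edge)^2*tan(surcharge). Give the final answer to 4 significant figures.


edge = 0.055*1.7560 + 0.025 = 0.12158 m
ew = 1.7560 - 2*0.12158 = 1.51284 m
A = 0.25 * 1.51284^2 * tan(18.3710 deg)
A = 0.1900 m^2


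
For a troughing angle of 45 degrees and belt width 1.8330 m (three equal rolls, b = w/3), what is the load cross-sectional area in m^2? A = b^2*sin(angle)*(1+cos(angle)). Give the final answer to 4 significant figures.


b = 1.8330/3 = 0.611 m
A = 0.611^2 * sin(45 deg) * (1 + cos(45 deg))
A = 0.4506 m^2


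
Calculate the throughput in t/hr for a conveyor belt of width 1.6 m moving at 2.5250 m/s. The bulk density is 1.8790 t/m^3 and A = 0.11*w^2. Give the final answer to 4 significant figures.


A = 0.11 * 1.6^2 = 0.2816 m^2
C = 0.2816 * 2.5250 * 1.8790 * 3600
C = 4810 t/hr


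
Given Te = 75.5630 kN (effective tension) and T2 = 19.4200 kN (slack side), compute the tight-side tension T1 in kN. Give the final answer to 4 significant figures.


T1 = Te + T2 = 75.5630 + 19.4200
T1 = 94.98 kN


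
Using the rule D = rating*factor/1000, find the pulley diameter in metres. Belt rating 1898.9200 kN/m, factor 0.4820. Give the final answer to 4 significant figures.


D = 1898.9200 * 0.4820 / 1000
D = 0.9153 m


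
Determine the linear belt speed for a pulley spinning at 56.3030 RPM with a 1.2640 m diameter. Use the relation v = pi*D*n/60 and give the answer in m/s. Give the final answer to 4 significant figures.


v = pi * 1.2640 * 56.3030 / 60
v = 3.726 m/s


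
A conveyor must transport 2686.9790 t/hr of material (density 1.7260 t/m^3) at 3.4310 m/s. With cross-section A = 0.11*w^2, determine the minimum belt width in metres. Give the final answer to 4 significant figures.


A_req = 2686.9790 / (3.4310 * 1.7260 * 3600) = 0.126038 m^2
w = sqrt(0.126038 / 0.11)
w = 1.070 m


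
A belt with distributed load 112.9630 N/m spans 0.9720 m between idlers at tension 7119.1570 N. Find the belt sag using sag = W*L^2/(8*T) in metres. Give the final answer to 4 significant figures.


sag = 112.9630 * 0.9720^2 / (8 * 7119.1570)
sag = 0.001874 m


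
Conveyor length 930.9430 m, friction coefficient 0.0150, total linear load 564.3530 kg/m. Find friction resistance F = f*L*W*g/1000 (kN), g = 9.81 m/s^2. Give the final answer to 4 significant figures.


F = 0.0150 * 930.9430 * 564.3530 * 9.81 / 1000
F = 77.31 kN


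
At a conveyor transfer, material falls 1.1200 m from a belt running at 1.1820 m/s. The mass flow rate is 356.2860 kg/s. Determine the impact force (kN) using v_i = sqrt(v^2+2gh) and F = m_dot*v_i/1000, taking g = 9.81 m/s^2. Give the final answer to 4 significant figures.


v_i = sqrt(1.1820^2 + 2*9.81*1.1200) = 4.83441 m/s
F = 356.2860 * 4.83441 / 1000
F = 1.722 kN


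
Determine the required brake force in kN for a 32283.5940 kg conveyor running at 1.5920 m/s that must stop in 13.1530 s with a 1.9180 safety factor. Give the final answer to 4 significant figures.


F = 32283.5940 * 1.5920 / 13.1530 * 1.9180 / 1000
F = 7.495 kN


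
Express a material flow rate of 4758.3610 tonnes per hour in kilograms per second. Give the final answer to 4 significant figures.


m_dot = 4758.3610 * 1000 / 3600
m_dot = 1322 kg/s


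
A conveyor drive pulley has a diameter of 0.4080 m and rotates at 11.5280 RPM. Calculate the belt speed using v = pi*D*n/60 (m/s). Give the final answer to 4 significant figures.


v = pi * 0.4080 * 11.5280 / 60
v = 0.2463 m/s


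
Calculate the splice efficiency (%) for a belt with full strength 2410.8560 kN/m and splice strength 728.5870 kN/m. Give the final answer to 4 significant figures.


Eff = 728.5870 / 2410.8560 * 100
Eff = 30.22 %


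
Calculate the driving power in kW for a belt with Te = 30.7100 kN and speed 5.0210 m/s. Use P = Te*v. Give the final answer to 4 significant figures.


P = Te * v = 30.7100 * 5.0210
P = 154.2 kW


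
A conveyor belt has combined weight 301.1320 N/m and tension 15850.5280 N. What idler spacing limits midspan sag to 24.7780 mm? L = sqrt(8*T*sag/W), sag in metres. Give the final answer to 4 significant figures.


sag = 24.7780/1000 = 0.024778 m
L = sqrt(8 * 15850.5280 * 0.024778 / 301.1320)
L = 3.230 m


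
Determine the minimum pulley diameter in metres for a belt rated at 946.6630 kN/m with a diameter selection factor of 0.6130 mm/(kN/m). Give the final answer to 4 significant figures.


D = 946.6630 * 0.6130 / 1000
D = 0.5803 m


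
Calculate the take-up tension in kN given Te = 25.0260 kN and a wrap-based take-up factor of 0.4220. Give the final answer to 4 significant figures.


T_tu = 25.0260 * 0.4220
T_tu = 10.56 kN


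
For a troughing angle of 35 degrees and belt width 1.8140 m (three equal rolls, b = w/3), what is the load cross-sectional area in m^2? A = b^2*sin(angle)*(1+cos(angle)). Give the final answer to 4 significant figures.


b = 1.8140/3 = 0.604667 m
A = 0.604667^2 * sin(35 deg) * (1 + cos(35 deg))
A = 0.3815 m^2


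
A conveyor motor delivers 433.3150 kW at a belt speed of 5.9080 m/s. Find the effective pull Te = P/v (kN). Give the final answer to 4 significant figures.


Te = P / v = 433.3150 / 5.9080
Te = 73.34 kN


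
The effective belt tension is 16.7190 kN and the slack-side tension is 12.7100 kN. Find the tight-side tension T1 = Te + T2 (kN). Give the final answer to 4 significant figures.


T1 = Te + T2 = 16.7190 + 12.7100
T1 = 29.43 kN


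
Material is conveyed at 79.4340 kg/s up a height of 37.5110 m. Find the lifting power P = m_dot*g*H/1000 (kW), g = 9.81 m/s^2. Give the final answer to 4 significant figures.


P = 79.4340 * 9.81 * 37.5110 / 1000
P = 29.23 kW


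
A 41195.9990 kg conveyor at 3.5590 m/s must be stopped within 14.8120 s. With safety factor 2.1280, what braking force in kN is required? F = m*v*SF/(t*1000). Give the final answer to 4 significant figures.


F = 41195.9990 * 3.5590 / 14.8120 * 2.1280 / 1000
F = 21.06 kN


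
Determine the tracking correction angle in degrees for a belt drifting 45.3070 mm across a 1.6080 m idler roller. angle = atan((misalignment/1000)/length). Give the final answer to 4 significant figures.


misalign_m = 45.3070 / 1000 = 0.045307 m
angle = atan(0.045307 / 1.6080)
angle = 1.614 deg


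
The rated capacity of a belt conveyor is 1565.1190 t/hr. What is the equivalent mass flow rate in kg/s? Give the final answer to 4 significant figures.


m_dot = 1565.1190 * 1000 / 3600
m_dot = 434.8 kg/s


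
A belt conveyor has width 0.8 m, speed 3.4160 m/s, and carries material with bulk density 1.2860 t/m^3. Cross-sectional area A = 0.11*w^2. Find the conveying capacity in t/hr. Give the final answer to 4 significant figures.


A = 0.11 * 0.8^2 = 0.0704 m^2
C = 0.0704 * 3.4160 * 1.2860 * 3600
C = 1113 t/hr


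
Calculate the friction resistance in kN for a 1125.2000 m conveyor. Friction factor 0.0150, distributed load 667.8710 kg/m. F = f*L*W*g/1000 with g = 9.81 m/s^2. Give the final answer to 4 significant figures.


F = 0.0150 * 1125.2000 * 667.8710 * 9.81 / 1000
F = 110.6 kN


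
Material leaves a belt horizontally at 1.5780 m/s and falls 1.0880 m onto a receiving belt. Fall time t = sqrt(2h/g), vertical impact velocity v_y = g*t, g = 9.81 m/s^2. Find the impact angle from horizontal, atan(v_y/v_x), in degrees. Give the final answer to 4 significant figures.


t = sqrt(2*1.0880/9.81) = 0.470972 s
v_y = 9.81 * 0.470972 = 4.62024 m/s
angle = atan(4.62024 / 1.5780) = 71.14 deg


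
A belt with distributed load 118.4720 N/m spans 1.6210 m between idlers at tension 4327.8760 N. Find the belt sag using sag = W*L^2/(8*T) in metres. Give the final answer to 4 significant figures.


sag = 118.4720 * 1.6210^2 / (8 * 4327.8760)
sag = 0.008991 m


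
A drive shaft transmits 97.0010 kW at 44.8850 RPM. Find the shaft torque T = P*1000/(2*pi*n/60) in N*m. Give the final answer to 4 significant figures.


omega = 2*pi*44.8850/60 = 4.70035 rad/s
T = 97.0010*1000 / 4.70035
T = 20640 N*m


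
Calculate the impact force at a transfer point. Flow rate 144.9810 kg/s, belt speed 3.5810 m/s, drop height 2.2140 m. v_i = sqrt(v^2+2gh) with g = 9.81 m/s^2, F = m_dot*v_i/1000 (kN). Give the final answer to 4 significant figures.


v_i = sqrt(3.5810^2 + 2*9.81*2.2140) = 7.50082 m/s
F = 144.9810 * 7.50082 / 1000
F = 1.087 kN


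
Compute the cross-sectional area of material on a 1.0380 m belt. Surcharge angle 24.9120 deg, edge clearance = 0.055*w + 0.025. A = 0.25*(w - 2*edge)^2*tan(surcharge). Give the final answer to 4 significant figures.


edge = 0.055*1.0380 + 0.025 = 0.08209 m
ew = 1.0380 - 2*0.08209 = 0.87382 m
A = 0.25 * 0.87382^2 * tan(24.9120 deg)
A = 0.08866 m^2


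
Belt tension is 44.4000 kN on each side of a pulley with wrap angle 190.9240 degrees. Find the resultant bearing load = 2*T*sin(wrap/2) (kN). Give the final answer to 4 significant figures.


F = 2 * 44.4000 * sin(190.9240/2 deg)
F = 88.40 kN


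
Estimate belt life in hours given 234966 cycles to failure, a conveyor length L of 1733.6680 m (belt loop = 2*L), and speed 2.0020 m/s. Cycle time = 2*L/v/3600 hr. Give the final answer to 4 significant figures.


cycle_time = 2 * 1733.6680 / 2.0020 / 3600 = 0.481093 hr
life = 234966 * 0.481093 = 113000 hours


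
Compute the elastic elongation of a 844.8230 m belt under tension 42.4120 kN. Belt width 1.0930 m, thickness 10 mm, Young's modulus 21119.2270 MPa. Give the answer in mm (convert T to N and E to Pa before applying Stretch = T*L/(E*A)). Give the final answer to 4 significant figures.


A = 1.0930 * 0.01 = 0.01093 m^2
Stretch = 42.4120*1000 * 844.8230 / (21119.2270e6 * 0.01093) * 1000
Stretch = 155.2 mm


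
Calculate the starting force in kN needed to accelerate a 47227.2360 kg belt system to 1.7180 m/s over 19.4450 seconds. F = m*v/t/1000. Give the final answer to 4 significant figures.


F = 47227.2360 * 1.7180 / 19.4450 / 1000
F = 4.173 kN


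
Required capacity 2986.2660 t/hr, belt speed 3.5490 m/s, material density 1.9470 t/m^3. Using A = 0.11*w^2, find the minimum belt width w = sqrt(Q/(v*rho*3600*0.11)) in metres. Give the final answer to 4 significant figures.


A_req = 2986.2660 / (3.5490 * 1.9470 * 3600) = 0.120048 m^2
w = sqrt(0.120048 / 0.11)
w = 1.045 m


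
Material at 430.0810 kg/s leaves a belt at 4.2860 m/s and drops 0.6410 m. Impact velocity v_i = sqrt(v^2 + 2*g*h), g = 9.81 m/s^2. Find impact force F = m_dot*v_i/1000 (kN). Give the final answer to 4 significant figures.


v_i = sqrt(4.2860^2 + 2*9.81*0.6410) = 5.56293 m/s
F = 430.0810 * 5.56293 / 1000
F = 2.393 kN


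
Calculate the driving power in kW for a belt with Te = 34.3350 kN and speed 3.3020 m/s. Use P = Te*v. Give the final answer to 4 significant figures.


P = Te * v = 34.3350 * 3.3020
P = 113.4 kW


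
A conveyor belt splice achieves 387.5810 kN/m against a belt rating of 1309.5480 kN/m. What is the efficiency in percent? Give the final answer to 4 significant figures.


Eff = 387.5810 / 1309.5480 * 100
Eff = 29.60 %


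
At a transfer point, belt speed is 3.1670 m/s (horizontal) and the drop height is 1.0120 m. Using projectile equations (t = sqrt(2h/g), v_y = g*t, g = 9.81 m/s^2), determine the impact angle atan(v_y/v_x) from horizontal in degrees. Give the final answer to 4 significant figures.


t = sqrt(2*1.0120/9.81) = 0.454225 s
v_y = 9.81 * 0.454225 = 4.45595 m/s
angle = atan(4.45595 / 3.1670) = 54.60 deg


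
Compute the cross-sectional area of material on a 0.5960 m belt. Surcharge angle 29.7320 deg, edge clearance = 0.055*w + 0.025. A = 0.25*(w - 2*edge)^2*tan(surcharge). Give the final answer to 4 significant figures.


edge = 0.055*0.5960 + 0.025 = 0.05778 m
ew = 0.5960 - 2*0.05778 = 0.48044 m
A = 0.25 * 0.48044^2 * tan(29.7320 deg)
A = 0.03296 m^2


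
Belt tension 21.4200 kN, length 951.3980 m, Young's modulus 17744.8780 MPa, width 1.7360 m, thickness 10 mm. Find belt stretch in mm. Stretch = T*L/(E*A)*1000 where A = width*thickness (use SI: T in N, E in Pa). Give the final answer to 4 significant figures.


A = 1.7360 * 0.01 = 0.01736 m^2
Stretch = 21.4200*1000 * 951.3980 / (17744.8780e6 * 0.01736) * 1000
Stretch = 66.15 mm


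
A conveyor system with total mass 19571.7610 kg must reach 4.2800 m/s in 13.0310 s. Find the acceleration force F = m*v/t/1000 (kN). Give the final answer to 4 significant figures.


F = 19571.7610 * 4.2800 / 13.0310 / 1000
F = 6.428 kN


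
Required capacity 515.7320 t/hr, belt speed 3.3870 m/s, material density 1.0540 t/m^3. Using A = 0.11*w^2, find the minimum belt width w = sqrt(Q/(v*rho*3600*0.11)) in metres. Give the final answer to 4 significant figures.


A_req = 515.7320 / (3.3870 * 1.0540 * 3600) = 0.0401297 m^2
w = sqrt(0.0401297 / 0.11)
w = 0.6040 m


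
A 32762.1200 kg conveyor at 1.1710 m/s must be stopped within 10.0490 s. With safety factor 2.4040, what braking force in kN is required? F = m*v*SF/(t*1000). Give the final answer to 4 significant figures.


F = 32762.1200 * 1.1710 / 10.0490 * 2.4040 / 1000
F = 9.178 kN


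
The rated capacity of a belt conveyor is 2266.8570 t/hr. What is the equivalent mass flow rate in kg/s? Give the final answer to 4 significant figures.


m_dot = 2266.8570 * 1000 / 3600
m_dot = 629.7 kg/s


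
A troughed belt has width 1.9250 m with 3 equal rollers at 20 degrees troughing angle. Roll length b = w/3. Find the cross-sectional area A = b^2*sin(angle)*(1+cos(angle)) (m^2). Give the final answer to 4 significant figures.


b = 1.9250/3 = 0.641667 m
A = 0.641667^2 * sin(20 deg) * (1 + cos(20 deg))
A = 0.2732 m^2


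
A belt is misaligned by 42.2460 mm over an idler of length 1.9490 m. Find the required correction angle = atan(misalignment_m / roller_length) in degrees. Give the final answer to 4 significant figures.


misalign_m = 42.2460 / 1000 = 0.042246 m
angle = atan(0.042246 / 1.9490)
angle = 1.242 deg


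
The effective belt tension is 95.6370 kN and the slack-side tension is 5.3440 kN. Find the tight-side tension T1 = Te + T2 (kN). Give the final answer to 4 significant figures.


T1 = Te + T2 = 95.6370 + 5.3440
T1 = 101.0 kN


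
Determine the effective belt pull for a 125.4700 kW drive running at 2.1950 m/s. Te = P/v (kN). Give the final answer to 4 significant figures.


Te = P / v = 125.4700 / 2.1950
Te = 57.16 kN


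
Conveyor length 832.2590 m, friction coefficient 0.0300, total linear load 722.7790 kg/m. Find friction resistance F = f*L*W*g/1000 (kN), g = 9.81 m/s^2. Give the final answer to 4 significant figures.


F = 0.0300 * 832.2590 * 722.7790 * 9.81 / 1000
F = 177.0 kN


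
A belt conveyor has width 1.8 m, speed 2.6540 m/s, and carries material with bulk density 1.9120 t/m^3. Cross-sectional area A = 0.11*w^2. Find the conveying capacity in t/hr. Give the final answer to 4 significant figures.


A = 0.11 * 1.8^2 = 0.3564 m^2
C = 0.3564 * 2.6540 * 1.9120 * 3600
C = 6511 t/hr


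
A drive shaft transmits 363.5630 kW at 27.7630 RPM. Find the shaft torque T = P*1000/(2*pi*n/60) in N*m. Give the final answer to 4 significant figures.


omega = 2*pi*27.7630/60 = 2.90733 rad/s
T = 363.5630*1000 / 2.90733
T = 125100 N*m


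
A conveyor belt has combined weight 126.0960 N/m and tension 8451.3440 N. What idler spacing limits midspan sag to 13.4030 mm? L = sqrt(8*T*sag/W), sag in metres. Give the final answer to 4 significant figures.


sag = 13.4030/1000 = 0.013403 m
L = sqrt(8 * 8451.3440 * 0.013403 / 126.0960)
L = 2.681 m


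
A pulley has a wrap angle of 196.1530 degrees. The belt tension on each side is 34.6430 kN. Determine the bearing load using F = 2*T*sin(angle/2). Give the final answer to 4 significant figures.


F = 2 * 34.6430 * sin(196.1530/2 deg)
F = 68.60 kN


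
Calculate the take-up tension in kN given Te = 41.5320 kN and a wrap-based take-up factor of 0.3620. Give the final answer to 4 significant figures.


T_tu = 41.5320 * 0.3620
T_tu = 15.03 kN


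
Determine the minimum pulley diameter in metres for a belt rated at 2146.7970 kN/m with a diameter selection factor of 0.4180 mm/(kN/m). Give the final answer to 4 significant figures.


D = 2146.7970 * 0.4180 / 1000
D = 0.8974 m


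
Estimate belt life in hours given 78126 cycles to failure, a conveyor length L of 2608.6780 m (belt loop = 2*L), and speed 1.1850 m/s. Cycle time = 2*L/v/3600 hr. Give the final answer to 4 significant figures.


cycle_time = 2 * 2608.6780 / 1.1850 / 3600 = 1.22301 hr
life = 78126 * 1.22301 = 95550 hours


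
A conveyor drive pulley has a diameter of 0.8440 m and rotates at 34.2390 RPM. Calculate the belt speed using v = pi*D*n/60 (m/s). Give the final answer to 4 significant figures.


v = pi * 0.8440 * 34.2390 / 60
v = 1.513 m/s


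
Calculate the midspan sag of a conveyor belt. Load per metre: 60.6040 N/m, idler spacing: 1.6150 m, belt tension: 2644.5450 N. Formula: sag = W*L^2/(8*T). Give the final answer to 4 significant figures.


sag = 60.6040 * 1.6150^2 / (8 * 2644.5450)
sag = 0.007471 m


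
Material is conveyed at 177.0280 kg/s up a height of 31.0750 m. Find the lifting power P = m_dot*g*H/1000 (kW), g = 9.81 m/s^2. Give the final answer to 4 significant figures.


P = 177.0280 * 9.81 * 31.0750 / 1000
P = 53.97 kW


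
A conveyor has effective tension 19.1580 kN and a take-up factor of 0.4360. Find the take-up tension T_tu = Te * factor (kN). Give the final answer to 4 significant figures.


T_tu = 19.1580 * 0.4360
T_tu = 8.353 kN


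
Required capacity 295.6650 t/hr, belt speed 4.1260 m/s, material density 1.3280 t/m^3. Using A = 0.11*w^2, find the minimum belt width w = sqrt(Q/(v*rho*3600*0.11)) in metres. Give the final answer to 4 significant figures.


A_req = 295.6650 / (4.1260 * 1.3280 * 3600) = 0.0149889 m^2
w = sqrt(0.0149889 / 0.11)
w = 0.3691 m


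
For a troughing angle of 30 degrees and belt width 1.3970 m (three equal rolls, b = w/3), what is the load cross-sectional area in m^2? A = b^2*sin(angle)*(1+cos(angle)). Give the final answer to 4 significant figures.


b = 1.3970/3 = 0.465667 m
A = 0.465667^2 * sin(30 deg) * (1 + cos(30 deg))
A = 0.2023 m^2


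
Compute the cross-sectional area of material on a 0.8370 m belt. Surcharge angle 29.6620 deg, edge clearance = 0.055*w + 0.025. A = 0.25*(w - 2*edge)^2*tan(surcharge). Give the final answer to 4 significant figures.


edge = 0.055*0.8370 + 0.025 = 0.071035 m
ew = 0.8370 - 2*0.071035 = 0.69493 m
A = 0.25 * 0.69493^2 * tan(29.6620 deg)
A = 0.06876 m^2


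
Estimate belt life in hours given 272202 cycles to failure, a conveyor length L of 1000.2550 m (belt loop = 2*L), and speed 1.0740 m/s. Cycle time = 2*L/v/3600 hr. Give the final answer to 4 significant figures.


cycle_time = 2 * 1000.2550 / 1.0740 / 3600 = 0.517409 hr
life = 272202 * 0.517409 = 140800 hours


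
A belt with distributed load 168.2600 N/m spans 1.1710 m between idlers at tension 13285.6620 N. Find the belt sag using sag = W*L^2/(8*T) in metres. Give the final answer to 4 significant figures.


sag = 168.2600 * 1.1710^2 / (8 * 13285.6620)
sag = 0.002171 m


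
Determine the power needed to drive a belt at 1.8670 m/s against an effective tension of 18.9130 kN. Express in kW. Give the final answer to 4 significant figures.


P = Te * v = 18.9130 * 1.8670
P = 35.31 kW


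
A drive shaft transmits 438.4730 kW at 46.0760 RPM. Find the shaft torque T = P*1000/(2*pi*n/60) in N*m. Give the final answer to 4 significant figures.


omega = 2*pi*46.0760/60 = 4.82507 rad/s
T = 438.4730*1000 / 4.82507
T = 90870 N*m


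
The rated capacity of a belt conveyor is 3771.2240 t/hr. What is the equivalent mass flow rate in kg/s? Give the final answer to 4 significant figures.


m_dot = 3771.2240 * 1000 / 3600
m_dot = 1048 kg/s


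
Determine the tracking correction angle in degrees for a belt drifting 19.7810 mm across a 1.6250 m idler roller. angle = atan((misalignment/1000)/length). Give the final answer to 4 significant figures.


misalign_m = 19.7810 / 1000 = 0.019781 m
angle = atan(0.019781 / 1.6250)
angle = 0.6974 deg


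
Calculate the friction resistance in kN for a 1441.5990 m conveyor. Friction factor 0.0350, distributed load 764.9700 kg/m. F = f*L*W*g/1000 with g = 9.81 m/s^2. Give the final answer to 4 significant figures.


F = 0.0350 * 1441.5990 * 764.9700 * 9.81 / 1000
F = 378.6 kN


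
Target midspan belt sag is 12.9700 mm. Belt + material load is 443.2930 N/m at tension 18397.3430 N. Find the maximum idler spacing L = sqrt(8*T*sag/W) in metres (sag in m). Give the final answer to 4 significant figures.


sag = 12.9700/1000 = 0.012970 m
L = sqrt(8 * 18397.3430 * 0.012970 / 443.2930)
L = 2.075 m


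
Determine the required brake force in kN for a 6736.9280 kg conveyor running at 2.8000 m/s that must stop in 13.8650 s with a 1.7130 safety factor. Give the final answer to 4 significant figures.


F = 6736.9280 * 2.8000 / 13.8650 * 1.7130 / 1000
F = 2.331 kN


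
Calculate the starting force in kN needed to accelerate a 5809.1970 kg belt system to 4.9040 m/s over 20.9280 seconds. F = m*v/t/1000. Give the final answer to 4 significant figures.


F = 5809.1970 * 4.9040 / 20.9280 / 1000
F = 1.361 kN


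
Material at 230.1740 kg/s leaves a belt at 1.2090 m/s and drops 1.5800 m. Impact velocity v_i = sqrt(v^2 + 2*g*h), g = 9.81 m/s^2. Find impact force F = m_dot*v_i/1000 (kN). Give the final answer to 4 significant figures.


v_i = sqrt(1.2090^2 + 2*9.81*1.5800) = 5.69748 m/s
F = 230.1740 * 5.69748 / 1000
F = 1.311 kN


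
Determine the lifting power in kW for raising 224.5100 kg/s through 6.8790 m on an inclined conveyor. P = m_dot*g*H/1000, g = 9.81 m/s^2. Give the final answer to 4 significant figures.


P = 224.5100 * 9.81 * 6.8790 / 1000
P = 15.15 kW


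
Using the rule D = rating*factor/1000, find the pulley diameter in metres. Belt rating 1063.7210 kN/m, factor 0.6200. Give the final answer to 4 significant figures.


D = 1063.7210 * 0.6200 / 1000
D = 0.6595 m


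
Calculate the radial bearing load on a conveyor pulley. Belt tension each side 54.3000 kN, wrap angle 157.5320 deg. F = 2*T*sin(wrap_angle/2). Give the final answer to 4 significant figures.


F = 2 * 54.3000 * sin(157.5320/2 deg)
F = 106.5 kN


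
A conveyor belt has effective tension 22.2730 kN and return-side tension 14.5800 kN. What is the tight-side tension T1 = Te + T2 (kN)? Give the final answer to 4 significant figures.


T1 = Te + T2 = 22.2730 + 14.5800
T1 = 36.85 kN


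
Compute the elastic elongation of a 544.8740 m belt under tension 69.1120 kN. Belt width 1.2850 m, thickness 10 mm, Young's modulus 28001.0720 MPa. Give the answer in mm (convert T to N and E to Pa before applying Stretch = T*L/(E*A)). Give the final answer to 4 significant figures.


A = 1.2850 * 0.01 = 0.01285 m^2
Stretch = 69.1120*1000 * 544.8740 / (28001.0720e6 * 0.01285) * 1000
Stretch = 104.7 mm


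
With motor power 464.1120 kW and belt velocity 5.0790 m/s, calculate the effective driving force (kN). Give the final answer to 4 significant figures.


Te = P / v = 464.1120 / 5.0790
Te = 91.38 kN


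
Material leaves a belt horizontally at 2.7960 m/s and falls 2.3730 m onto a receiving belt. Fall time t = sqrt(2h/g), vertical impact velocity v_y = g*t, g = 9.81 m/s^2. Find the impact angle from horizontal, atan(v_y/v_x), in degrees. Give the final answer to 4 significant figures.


t = sqrt(2*2.3730/9.81) = 0.695552 s
v_y = 9.81 * 0.695552 = 6.82337 m/s
angle = atan(6.82337 / 2.7960) = 67.72 deg


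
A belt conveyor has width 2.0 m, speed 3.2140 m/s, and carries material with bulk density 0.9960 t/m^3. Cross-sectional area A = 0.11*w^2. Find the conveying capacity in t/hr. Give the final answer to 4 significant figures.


A = 0.11 * 2.0^2 = 0.44 m^2
C = 0.44 * 3.2140 * 0.9960 * 3600
C = 5071 t/hr


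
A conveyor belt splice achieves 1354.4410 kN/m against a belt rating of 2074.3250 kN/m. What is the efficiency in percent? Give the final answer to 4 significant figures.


Eff = 1354.4410 / 2074.3250 * 100
Eff = 65.30 %


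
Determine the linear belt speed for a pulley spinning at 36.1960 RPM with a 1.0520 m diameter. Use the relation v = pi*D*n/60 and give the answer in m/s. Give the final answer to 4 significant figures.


v = pi * 1.0520 * 36.1960 / 60
v = 1.994 m/s


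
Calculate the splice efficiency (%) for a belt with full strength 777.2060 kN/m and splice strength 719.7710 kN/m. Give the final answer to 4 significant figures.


Eff = 719.7710 / 777.2060 * 100
Eff = 92.61 %


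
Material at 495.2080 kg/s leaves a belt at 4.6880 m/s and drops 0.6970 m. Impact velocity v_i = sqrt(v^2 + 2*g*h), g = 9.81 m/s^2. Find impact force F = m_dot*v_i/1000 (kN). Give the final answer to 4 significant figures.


v_i = sqrt(4.6880^2 + 2*9.81*0.6970) = 5.97097 m/s
F = 495.2080 * 5.97097 / 1000
F = 2.957 kN


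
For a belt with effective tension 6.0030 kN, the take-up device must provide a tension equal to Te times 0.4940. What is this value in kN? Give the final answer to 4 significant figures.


T_tu = 6.0030 * 0.4940
T_tu = 2.965 kN


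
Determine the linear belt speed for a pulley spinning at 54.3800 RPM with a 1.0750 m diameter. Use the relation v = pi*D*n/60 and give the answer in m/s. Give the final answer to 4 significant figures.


v = pi * 1.0750 * 54.3800 / 60
v = 3.061 m/s


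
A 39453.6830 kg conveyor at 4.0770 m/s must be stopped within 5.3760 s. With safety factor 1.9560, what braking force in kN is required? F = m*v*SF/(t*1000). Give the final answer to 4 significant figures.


F = 39453.6830 * 4.0770 / 5.3760 * 1.9560 / 1000
F = 58.52 kN


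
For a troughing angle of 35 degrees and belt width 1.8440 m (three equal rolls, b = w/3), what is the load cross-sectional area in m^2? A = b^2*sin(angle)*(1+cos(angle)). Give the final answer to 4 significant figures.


b = 1.8440/3 = 0.614667 m
A = 0.614667^2 * sin(35 deg) * (1 + cos(35 deg))
A = 0.3942 m^2


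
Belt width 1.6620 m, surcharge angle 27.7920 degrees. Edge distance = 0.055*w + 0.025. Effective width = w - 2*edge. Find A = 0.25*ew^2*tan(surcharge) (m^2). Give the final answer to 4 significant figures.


edge = 0.055*1.6620 + 0.025 = 0.11641 m
ew = 1.6620 - 2*0.11641 = 1.42918 m
A = 0.25 * 1.42918^2 * tan(27.7920 deg)
A = 0.2691 m^2


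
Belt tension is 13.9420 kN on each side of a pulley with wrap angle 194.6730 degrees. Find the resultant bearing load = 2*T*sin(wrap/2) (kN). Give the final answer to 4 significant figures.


F = 2 * 13.9420 * sin(194.6730/2 deg)
F = 27.66 kN


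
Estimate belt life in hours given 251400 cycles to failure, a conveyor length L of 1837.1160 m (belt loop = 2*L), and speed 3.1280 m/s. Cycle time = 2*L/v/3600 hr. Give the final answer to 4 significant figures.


cycle_time = 2 * 1837.1160 / 3.1280 / 3600 = 0.326285 hr
life = 251400 * 0.326285 = 82030 hours


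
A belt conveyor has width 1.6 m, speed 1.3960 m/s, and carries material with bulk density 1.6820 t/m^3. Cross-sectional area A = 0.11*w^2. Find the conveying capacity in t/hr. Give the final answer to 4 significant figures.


A = 0.11 * 1.6^2 = 0.2816 m^2
C = 0.2816 * 1.3960 * 1.6820 * 3600
C = 2380 t/hr


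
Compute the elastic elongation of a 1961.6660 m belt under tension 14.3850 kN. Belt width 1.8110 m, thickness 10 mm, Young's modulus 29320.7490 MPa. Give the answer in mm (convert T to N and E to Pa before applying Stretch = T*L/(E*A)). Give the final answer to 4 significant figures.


A = 1.8110 * 0.01 = 0.01811 m^2
Stretch = 14.3850*1000 * 1961.6660 / (29320.7490e6 * 0.01811) * 1000
Stretch = 53.14 mm


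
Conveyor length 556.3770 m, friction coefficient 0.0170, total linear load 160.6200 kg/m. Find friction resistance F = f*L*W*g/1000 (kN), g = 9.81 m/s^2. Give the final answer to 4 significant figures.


F = 0.0170 * 556.3770 * 160.6200 * 9.81 / 1000
F = 14.90 kN


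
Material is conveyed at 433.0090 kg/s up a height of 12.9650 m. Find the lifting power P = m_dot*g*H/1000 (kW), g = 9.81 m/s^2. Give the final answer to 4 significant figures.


P = 433.0090 * 9.81 * 12.9650 / 1000
P = 55.07 kW


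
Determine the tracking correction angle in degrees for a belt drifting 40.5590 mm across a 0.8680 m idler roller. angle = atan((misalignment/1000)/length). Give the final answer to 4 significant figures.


misalign_m = 40.5590 / 1000 = 0.040559 m
angle = atan(0.040559 / 0.8680)
angle = 2.675 deg


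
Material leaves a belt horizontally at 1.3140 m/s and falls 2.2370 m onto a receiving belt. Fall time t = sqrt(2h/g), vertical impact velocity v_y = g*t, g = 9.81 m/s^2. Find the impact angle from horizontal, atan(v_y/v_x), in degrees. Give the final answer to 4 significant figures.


t = sqrt(2*2.2370/9.81) = 0.675326 s
v_y = 9.81 * 0.675326 = 6.62495 m/s
angle = atan(6.62495 / 1.3140) = 78.78 deg


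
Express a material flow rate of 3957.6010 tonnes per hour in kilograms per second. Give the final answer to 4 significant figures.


m_dot = 3957.6010 * 1000 / 3600
m_dot = 1099 kg/s


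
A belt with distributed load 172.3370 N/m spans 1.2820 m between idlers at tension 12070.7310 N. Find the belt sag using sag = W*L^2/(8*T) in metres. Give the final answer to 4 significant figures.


sag = 172.3370 * 1.2820^2 / (8 * 12070.7310)
sag = 0.002933 m


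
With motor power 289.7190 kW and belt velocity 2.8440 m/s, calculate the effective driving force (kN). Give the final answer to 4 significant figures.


Te = P / v = 289.7190 / 2.8440
Te = 101.9 kN


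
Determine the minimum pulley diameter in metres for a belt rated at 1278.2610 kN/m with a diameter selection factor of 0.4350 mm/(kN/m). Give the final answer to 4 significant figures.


D = 1278.2610 * 0.4350 / 1000
D = 0.5560 m


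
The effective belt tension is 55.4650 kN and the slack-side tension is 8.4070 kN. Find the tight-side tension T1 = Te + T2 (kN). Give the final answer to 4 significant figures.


T1 = Te + T2 = 55.4650 + 8.4070
T1 = 63.87 kN


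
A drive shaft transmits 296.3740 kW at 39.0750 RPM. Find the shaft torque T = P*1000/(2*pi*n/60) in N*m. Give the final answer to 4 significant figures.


omega = 2*pi*39.0750/60 = 4.09192 rad/s
T = 296.3740*1000 / 4.09192
T = 72430 N*m


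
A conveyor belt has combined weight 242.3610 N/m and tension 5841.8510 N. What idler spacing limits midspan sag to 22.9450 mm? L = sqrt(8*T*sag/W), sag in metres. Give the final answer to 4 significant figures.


sag = 22.9450/1000 = 0.022945 m
L = sqrt(8 * 5841.8510 * 0.022945 / 242.3610)
L = 2.103 m


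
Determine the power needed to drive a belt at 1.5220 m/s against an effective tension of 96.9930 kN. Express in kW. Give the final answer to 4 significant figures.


P = Te * v = 96.9930 * 1.5220
P = 147.6 kW
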